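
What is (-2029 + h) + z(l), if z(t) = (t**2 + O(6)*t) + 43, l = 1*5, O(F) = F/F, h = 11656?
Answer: 9700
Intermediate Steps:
O(F) = 1
l = 5
z(t) = 43 + t + t**2 (z(t) = (t**2 + 1*t) + 43 = (t**2 + t) + 43 = (t + t**2) + 43 = 43 + t + t**2)
(-2029 + h) + z(l) = (-2029 + 11656) + (43 + 5 + 5**2) = 9627 + (43 + 5 + 25) = 9627 + 73 = 9700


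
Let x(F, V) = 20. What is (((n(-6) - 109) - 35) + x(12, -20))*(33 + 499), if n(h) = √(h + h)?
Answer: -65968 + 1064*I*√3 ≈ -65968.0 + 1842.9*I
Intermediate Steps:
n(h) = √2*√h (n(h) = √(2*h) = √2*√h)
(((n(-6) - 109) - 35) + x(12, -20))*(33 + 499) = (((√2*√(-6) - 109) - 35) + 20)*(33 + 499) = (((√2*(I*√6) - 109) - 35) + 20)*532 = (((2*I*√3 - 109) - 35) + 20)*532 = (((-109 + 2*I*√3) - 35) + 20)*532 = ((-144 + 2*I*√3) + 20)*532 = (-124 + 2*I*√3)*532 = -65968 + 1064*I*√3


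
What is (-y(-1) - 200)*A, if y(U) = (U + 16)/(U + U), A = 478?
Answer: -92015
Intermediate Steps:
y(U) = (16 + U)/(2*U) (y(U) = (16 + U)/((2*U)) = (16 + U)*(1/(2*U)) = (16 + U)/(2*U))
(-y(-1) - 200)*A = (-(16 - 1)/(2*(-1)) - 200)*478 = (-(-1)*15/2 - 200)*478 = (-1*(-15/2) - 200)*478 = (15/2 - 200)*478 = -385/2*478 = -92015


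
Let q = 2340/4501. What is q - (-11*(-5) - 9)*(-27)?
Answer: 5592582/4501 ≈ 1242.5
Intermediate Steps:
q = 2340/4501 (q = 2340*(1/4501) = 2340/4501 ≈ 0.51988)
q - (-11*(-5) - 9)*(-27) = 2340/4501 - (-11*(-5) - 9)*(-27) = 2340/4501 - (55 - 9)*(-27) = 2340/4501 - 46*(-27) = 2340/4501 - 1*(-1242) = 2340/4501 + 1242 = 5592582/4501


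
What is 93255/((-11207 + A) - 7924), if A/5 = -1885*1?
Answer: -93255/28556 ≈ -3.2657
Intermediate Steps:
A = -9425 (A = 5*(-1885*1) = 5*(-1885) = -9425)
93255/((-11207 + A) - 7924) = 93255/((-11207 - 9425) - 7924) = 93255/(-20632 - 7924) = 93255/(-28556) = 93255*(-1/28556) = -93255/28556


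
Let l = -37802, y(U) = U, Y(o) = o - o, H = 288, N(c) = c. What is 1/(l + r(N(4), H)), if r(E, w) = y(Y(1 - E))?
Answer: -1/37802 ≈ -2.6454e-5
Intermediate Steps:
Y(o) = 0
r(E, w) = 0
1/(l + r(N(4), H)) = 1/(-37802 + 0) = 1/(-37802) = -1/37802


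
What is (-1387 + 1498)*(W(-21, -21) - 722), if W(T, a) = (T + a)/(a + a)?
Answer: -80031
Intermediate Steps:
W(T, a) = (T + a)/(2*a) (W(T, a) = (T + a)/((2*a)) = (T + a)*(1/(2*a)) = (T + a)/(2*a))
(-1387 + 1498)*(W(-21, -21) - 722) = (-1387 + 1498)*((½)*(-21 - 21)/(-21) - 722) = 111*((½)*(-1/21)*(-42) - 722) = 111*(1 - 722) = 111*(-721) = -80031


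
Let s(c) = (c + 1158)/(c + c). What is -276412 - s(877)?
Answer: -484828683/1754 ≈ -2.7641e+5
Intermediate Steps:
s(c) = (1158 + c)/(2*c) (s(c) = (1158 + c)/((2*c)) = (1158 + c)*(1/(2*c)) = (1158 + c)/(2*c))
-276412 - s(877) = -276412 - (1158 + 877)/(2*877) = -276412 - 2035/(2*877) = -276412 - 1*2035/1754 = -276412 - 2035/1754 = -484828683/1754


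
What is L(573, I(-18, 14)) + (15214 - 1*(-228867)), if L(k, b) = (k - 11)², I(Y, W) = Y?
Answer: 559925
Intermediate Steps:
L(k, b) = (-11 + k)²
L(573, I(-18, 14)) + (15214 - 1*(-228867)) = (-11 + 573)² + (15214 - 1*(-228867)) = 562² + (15214 + 228867) = 315844 + 244081 = 559925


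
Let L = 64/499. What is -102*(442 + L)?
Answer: -22503444/499 ≈ -45097.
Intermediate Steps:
L = 64/499 (L = 64*(1/499) = 64/499 ≈ 0.12826)
-102*(442 + L) = -102*(442 + 64/499) = -102*220622/499 = -22503444/499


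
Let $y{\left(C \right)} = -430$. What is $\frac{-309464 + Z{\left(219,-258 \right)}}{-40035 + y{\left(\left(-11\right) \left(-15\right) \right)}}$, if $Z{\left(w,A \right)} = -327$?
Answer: $\frac{309791}{40465} \approx 7.6558$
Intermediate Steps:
$\frac{-309464 + Z{\left(219,-258 \right)}}{-40035 + y{\left(\left(-11\right) \left(-15\right) \right)}} = \frac{-309464 - 327}{-40035 - 430} = - \frac{309791}{-40465} = \left(-309791\right) \left(- \frac{1}{40465}\right) = \frac{309791}{40465}$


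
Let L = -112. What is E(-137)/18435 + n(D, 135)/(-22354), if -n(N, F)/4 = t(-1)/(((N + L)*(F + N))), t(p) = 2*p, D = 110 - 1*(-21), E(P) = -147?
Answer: -1383981961/173561094455 ≈ -0.0079740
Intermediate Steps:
D = 131 (D = 110 + 21 = 131)
n(N, F) = 8/((-112 + N)*(F + N)) (n(N, F) = -4*2*(-1)/((N - 112)*(F + N)) = -(-8)/((-112 + N)*(F + N)) = 8/((-112 + N)*(F + N)))
E(-137)/18435 + n(D, 135)/(-22354) = -147/18435 + (8/(131**2 - 112*135 - 112*131 + 135*131))/(-22354) = -147*1/18435 + (8/(17161 - 15120 - 14672 + 17685))*(-1/22354) = -49/6145 + (8/5054)*(-1/22354) = -49/6145 + (8*(1/5054))*(-1/22354) = -49/6145 + (4/2527)*(-1/22354) = -49/6145 - 2/28244279 = -1383981961/173561094455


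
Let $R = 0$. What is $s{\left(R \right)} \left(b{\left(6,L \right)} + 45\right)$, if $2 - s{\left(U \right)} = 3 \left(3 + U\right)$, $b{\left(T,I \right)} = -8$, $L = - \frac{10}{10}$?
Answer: $-259$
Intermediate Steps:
$L = -1$ ($L = \left(-10\right) \frac{1}{10} = -1$)
$s{\left(U \right)} = -7 - 3 U$ ($s{\left(U \right)} = 2 - 3 \left(3 + U\right) = 2 - \left(9 + 3 U\right) = -7 - 3 U$)
$s{\left(R \right)} \left(b{\left(6,L \right)} + 45\right) = \left(-7 - 0\right) \left(-8 + 45\right) = \left(-7 + 0\right) 37 = \left(-7\right) 37 = -259$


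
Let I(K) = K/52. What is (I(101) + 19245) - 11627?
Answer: 396237/52 ≈ 7619.9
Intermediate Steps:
I(K) = K/52 (I(K) = K*(1/52) = K/52)
(I(101) + 19245) - 11627 = ((1/52)*101 + 19245) - 11627 = (101/52 + 19245) - 11627 = 1000841/52 - 11627 = 396237/52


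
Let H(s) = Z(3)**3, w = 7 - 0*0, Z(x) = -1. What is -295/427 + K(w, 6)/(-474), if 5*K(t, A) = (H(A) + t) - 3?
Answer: -233477/337330 ≈ -0.69213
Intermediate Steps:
w = 7 (w = 7 - 1*0 = 7 + 0 = 7)
H(s) = -1 (H(s) = (-1)**3 = -1)
K(t, A) = -4/5 + t/5 (K(t, A) = ((-1 + t) - 3)/5 = (-4 + t)/5 = -4/5 + t/5)
-295/427 + K(w, 6)/(-474) = -295/427 + (-4/5 + (1/5)*7)/(-474) = -295*1/427 + (-4/5 + 7/5)*(-1/474) = -295/427 + (3/5)*(-1/474) = -295/427 - 1/790 = -233477/337330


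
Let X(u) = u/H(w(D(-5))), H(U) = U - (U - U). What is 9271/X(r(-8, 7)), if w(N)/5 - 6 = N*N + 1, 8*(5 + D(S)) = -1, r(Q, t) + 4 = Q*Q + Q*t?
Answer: 98689795/256 ≈ 3.8551e+5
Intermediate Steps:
r(Q, t) = -4 + Q**2 + Q*t (r(Q, t) = -4 + (Q*Q + Q*t) = -4 + (Q**2 + Q*t) = -4 + Q**2 + Q*t)
D(S) = -41/8 (D(S) = -5 + (1/8)*(-1) = -5 - 1/8 = -41/8)
w(N) = 35 + 5*N**2 (w(N) = 30 + 5*(N*N + 1) = 30 + 5*(N**2 + 1) = 30 + 5*(1 + N**2) = 30 + (5 + 5*N**2) = 35 + 5*N**2)
H(U) = U (H(U) = U - 1*0 = U + 0 = U)
X(u) = 64*u/10645 (X(u) = u/(35 + 5*(-41/8)**2) = u/(35 + 5*(1681/64)) = u/(35 + 8405/64) = u/(10645/64) = u*(64/10645) = 64*u/10645)
9271/X(r(-8, 7)) = 9271/((64*(-4 + (-8)**2 - 8*7)/10645)) = 9271/((64*(-4 + 64 - 56)/10645)) = 9271/(((64/10645)*4)) = 9271/(256/10645) = 9271*(10645/256) = 98689795/256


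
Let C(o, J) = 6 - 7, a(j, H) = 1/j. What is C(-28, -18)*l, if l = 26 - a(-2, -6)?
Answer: -53/2 ≈ -26.500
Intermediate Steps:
C(o, J) = -1
l = 53/2 (l = 26 - 1/(-2) = 26 - 1*(-1/2) = 26 + 1/2 = 53/2 ≈ 26.500)
C(-28, -18)*l = -1*53/2 = -53/2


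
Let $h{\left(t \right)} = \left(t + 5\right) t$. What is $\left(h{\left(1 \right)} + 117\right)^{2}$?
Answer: $15129$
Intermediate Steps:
$h{\left(t \right)} = t \left(5 + t\right)$ ($h{\left(t \right)} = \left(5 + t\right) t = t \left(5 + t\right)$)
$\left(h{\left(1 \right)} + 117\right)^{2} = \left(1 \left(5 + 1\right) + 117\right)^{2} = \left(1 \cdot 6 + 117\right)^{2} = \left(6 + 117\right)^{2} = 123^{2} = 15129$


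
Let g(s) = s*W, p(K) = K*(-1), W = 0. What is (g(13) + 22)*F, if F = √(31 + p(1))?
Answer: 22*√30 ≈ 120.50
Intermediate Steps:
p(K) = -K
F = √30 (F = √(31 - 1*1) = √(31 - 1) = √30 ≈ 5.4772)
g(s) = 0 (g(s) = s*0 = 0)
(g(13) + 22)*F = (0 + 22)*√30 = 22*√30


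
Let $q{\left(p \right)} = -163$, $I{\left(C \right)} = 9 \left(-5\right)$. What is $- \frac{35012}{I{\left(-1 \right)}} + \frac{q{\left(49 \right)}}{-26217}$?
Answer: $\frac{101990771}{131085} \approx 778.05$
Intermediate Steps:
$I{\left(C \right)} = -45$
$- \frac{35012}{I{\left(-1 \right)}} + \frac{q{\left(49 \right)}}{-26217} = - \frac{35012}{-45} - \frac{163}{-26217} = \left(-35012\right) \left(- \frac{1}{45}\right) - - \frac{163}{26217} = \frac{35012}{45} + \frac{163}{26217} = \frac{101990771}{131085}$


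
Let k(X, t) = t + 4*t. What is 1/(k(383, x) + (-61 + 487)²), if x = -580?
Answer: 1/178576 ≈ 5.5999e-6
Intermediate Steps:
k(X, t) = 5*t
1/(k(383, x) + (-61 + 487)²) = 1/(5*(-580) + (-61 + 487)²) = 1/(-2900 + 426²) = 1/(-2900 + 181476) = 1/178576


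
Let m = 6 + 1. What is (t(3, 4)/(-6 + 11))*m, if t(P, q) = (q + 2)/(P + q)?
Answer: 6/5 ≈ 1.2000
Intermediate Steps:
m = 7
t(P, q) = (2 + q)/(P + q)
(t(3, 4)/(-6 + 11))*m = (((2 + 4)/(3 + 4))/(-6 + 11))*7 = ((6/7)/5)*7 = (((⅐)*6)*(⅕))*7 = ((6/7)*(⅕))*7 = (6/35)*7 = 6/5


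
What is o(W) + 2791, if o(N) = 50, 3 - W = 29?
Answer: 2841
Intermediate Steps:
W = -26 (W = 3 - 1*29 = 3 - 29 = -26)
o(W) + 2791 = 50 + 2791 = 2841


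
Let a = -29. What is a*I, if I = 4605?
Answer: -133545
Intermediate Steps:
a*I = -29*4605 = -133545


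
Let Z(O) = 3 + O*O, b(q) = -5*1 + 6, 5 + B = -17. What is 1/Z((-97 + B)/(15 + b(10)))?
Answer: 256/14929 ≈ 0.017148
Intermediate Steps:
B = -22 (B = -5 - 17 = -22)
b(q) = 1 (b(q) = -5 + 6 = 1)
Z(O) = 3 + O**2
1/Z((-97 + B)/(15 + b(10))) = 1/(3 + ((-97 - 22)/(15 + 1))**2) = 1/(3 + (-119/16)**2) = 1/(3 + 14161/256) = 1/(14929/256) = 256/14929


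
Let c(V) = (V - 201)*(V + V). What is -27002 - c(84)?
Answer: -7346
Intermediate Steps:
c(V) = 2*V*(-201 + V) (c(V) = (-201 + V)*(2*V) = 2*V*(-201 + V))
-27002 - c(84) = -27002 - 2*84*(-201 + 84) = -27002 - 2*84*(-117) = -27002 - 1*(-19656) = -27002 + 19656 = -7346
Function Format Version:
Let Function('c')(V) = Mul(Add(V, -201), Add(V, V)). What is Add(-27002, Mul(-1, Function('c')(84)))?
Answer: -7346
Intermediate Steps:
Function('c')(V) = Mul(2, V, Add(-201, V)) (Function('c')(V) = Mul(Add(-201, V), Mul(2, V)) = Mul(2, V, Add(-201, V)))
Add(-27002, Mul(-1, Function('c')(84))) = Add(-27002, Mul(-1, Mul(2, 84, Add(-201, 84)))) = Add(-27002, Mul(-1, Mul(2, 84, -117))) = Add(-27002, Mul(-1, -19656)) = Add(-27002, 19656) = -7346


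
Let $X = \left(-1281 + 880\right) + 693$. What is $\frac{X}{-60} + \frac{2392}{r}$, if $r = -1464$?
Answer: $- \frac{5948}{915} \approx -6.5005$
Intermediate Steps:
$X = 292$ ($X = -401 + 693 = 292$)
$\frac{X}{-60} + \frac{2392}{r} = \frac{292}{-60} + \frac{2392}{-1464} = 292 \left(- \frac{1}{60}\right) + 2392 \left(- \frac{1}{1464}\right) = - \frac{73}{15} - \frac{299}{183} = - \frac{5948}{915}$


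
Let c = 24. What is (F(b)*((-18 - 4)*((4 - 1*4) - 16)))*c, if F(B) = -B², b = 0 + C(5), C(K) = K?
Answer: -211200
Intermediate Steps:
b = 5 (b = 0 + 5 = 5)
(F(b)*((-18 - 4)*((4 - 1*4) - 16)))*c = ((-1*5²)*((-18 - 4)*((4 - 1*4) - 16)))*24 = ((-1*25)*(-22*((4 - 4) - 16)))*24 = -(-550)*(0 - 16)*24 = -(-550)*(-16)*24 = -25*352*24 = -8800*24 = -211200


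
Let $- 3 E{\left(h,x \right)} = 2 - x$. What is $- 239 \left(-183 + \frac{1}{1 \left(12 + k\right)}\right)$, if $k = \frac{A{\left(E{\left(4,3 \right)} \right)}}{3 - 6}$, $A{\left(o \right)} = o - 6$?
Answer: $\frac{5464974}{125} \approx 43720.0$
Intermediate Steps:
$E{\left(h,x \right)} = - \frac{2}{3} + \frac{x}{3}$ ($E{\left(h,x \right)} = - \frac{2 - x}{3} = - \frac{2}{3} + \frac{x}{3}$)
$A{\left(o \right)} = -6 + o$ ($A{\left(o \right)} = o - 6 = -6 + o$)
$k = \frac{17}{9}$ ($k = \frac{-6 + \left(- \frac{2}{3} + \frac{1}{3} \cdot 3\right)}{3 - 6} = \frac{-6 + \left(- \frac{2}{3} + 1\right)}{3 - 6} = \frac{-6 + \frac{1}{3}}{-3} = \left(- \frac{17}{3}\right) \left(- \frac{1}{3}\right) = \frac{17}{9} \approx 1.8889$)
$- 239 \left(-183 + \frac{1}{1 \left(12 + k\right)}\right) = - 239 \left(-183 + \frac{1}{1 \left(12 + \frac{17}{9}\right)}\right) = - 239 \left(-183 + \frac{1}{1 \cdot \frac{125}{9}}\right) = - 239 \left(-183 + \frac{1}{\frac{125}{9}}\right) = - 239 \left(-183 + \frac{9}{125}\right) = \left(-239\right) \left(- \frac{22866}{125}\right) = \frac{5464974}{125}$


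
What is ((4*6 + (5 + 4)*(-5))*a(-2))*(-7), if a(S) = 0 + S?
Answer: -294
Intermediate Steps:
a(S) = S
((4*6 + (5 + 4)*(-5))*a(-2))*(-7) = ((4*6 + (5 + 4)*(-5))*(-2))*(-7) = ((24 + 9*(-5))*(-2))*(-7) = ((24 - 45)*(-2))*(-7) = -21*(-2)*(-7) = 42*(-7) = -294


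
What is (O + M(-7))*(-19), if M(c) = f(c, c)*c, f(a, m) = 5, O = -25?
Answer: 1140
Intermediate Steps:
M(c) = 5*c
(O + M(-7))*(-19) = (-25 + 5*(-7))*(-19) = (-25 - 35)*(-19) = -60*(-19) = 1140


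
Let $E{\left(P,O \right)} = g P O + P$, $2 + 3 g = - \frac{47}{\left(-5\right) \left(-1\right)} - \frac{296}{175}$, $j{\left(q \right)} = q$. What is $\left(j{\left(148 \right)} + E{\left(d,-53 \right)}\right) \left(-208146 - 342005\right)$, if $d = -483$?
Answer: $\frac{1541030166704}{25} \approx 6.1641 \cdot 10^{10}$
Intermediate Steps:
$g = - \frac{2291}{525}$ ($g = - \frac{2}{3} + \frac{- \frac{47}{\left(-5\right) \left(-1\right)} - \frac{296}{175}}{3} = - \frac{2}{3} + \frac{- \frac{47}{5} - \frac{296}{175}}{3} = - \frac{2}{3} + \frac{1}{3} \left(- \frac{1941}{175}\right) = - \frac{2}{3} - \frac{647}{175} = - \frac{2291}{525} \approx -4.3638$)
$E{\left(P,O \right)} = P - \frac{2291 O P}{525}$ ($E{\left(P,O \right)} = - \frac{2291 P}{525} O + P = - \frac{2291 O P}{525} + P = P - \frac{2291 O P}{525}$)
$\left(j{\left(148 \right)} + E{\left(d,-53 \right)}\right) \left(-208146 - 342005\right) = \left(148 + \frac{1}{525} \left(-483\right) \left(525 - -121423\right)\right) \left(-208146 - 342005\right) = \left(148 + \frac{1}{525} \left(-483\right) \left(525 + 121423\right)\right) \left(-550151\right) = \left(148 + \frac{1}{525} \left(-483\right) 121948\right) \left(-550151\right) = \left(148 - \frac{2804804}{25}\right) \left(-550151\right) = \left(- \frac{2801104}{25}\right) \left(-550151\right) = \frac{1541030166704}{25}$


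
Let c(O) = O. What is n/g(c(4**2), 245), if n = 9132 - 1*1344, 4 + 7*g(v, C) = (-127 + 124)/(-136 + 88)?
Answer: -41536/3 ≈ -13845.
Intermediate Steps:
g(v, C) = -9/16 (g(v, C) = -4/7 + ((-127 + 124)/(-136 + 88))/7 = -4/7 + (-3/(-48))/7 = -4/7 + (-3*(-1/48))/7 = -4/7 + (1/7)*(1/16) = -4/7 + 1/112 = -9/16)
n = 7788 (n = 9132 - 1344 = 7788)
n/g(c(4**2), 245) = 7788/(-9/16) = 7788*(-16/9) = -41536/3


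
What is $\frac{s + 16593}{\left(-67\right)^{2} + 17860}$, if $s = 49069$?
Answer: $\frac{65662}{22349} \approx 2.938$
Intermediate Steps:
$\frac{s + 16593}{\left(-67\right)^{2} + 17860} = \frac{49069 + 16593}{\left(-67\right)^{2} + 17860} = \frac{65662}{4489 + 17860} = \frac{65662}{22349}$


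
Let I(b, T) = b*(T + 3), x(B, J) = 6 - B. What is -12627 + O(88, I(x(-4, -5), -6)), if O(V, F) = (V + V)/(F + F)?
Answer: -189449/15 ≈ -12630.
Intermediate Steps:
I(b, T) = b*(3 + T)
O(V, F) = V/F (O(V, F) = (2*V)/((2*F)) = (2*V)*(1/(2*F)) = V/F)
-12627 + O(88, I(x(-4, -5), -6)) = -12627 + 88/(((6 - 1*(-4))*(3 - 6))) = -12627 + 88/(((6 + 4)*(-3))) = -12627 + 88/((10*(-3))) = -12627 + 88/(-30) = -12627 + 88*(-1/30) = -12627 - 44/15 = -189449/15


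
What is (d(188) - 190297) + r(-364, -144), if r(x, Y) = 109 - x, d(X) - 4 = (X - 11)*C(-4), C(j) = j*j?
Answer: -186988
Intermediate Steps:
C(j) = j²
d(X) = -172 + 16*X (d(X) = 4 + (X - 11)*(-4)² = 4 + (-11 + X)*16 = 4 + (-176 + 16*X) = -172 + 16*X)
(d(188) - 190297) + r(-364, -144) = ((-172 + 16*188) - 190297) + (109 - 1*(-364)) = ((-172 + 3008) - 190297) + (109 + 364) = (2836 - 190297) + 473 = -187461 + 473 = -186988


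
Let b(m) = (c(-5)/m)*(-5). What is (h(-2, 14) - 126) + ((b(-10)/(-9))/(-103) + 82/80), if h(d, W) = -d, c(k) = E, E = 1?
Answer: -4559893/37080 ≈ -122.97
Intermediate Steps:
c(k) = 1
b(m) = -5/m (b(m) = (1/m)*(-5) = -5/m)
(h(-2, 14) - 126) + ((b(-10)/(-9))/(-103) + 82/80) = (-1*(-2) - 126) + ((-5/(-10)/(-9))/(-103) + 82/80) = (2 - 126) + ((-5*(-1/10)*(-1/9))*(-1/103) + 82*(1/80)) = -124 + (((1/2)*(-1/9))*(-1/103) + 41/40) = -124 + (-1/18*(-1/103) + 41/40) = -124 + (1/1854 + 41/40) = -124 + 38027/37080 = -4559893/37080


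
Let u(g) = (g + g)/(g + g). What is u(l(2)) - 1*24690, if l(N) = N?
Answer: -24689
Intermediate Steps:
u(g) = 1 (u(g) = (2*g)/((2*g)) = (2*g)*(1/(2*g)) = 1)
u(l(2)) - 1*24690 = 1 - 1*24690 = 1 - 24690 = -24689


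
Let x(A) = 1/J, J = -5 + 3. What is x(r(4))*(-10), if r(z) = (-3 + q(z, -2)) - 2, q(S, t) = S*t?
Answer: 5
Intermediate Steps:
J = -2
r(z) = -5 - 2*z (r(z) = (-3 + z*(-2)) - 2 = (-3 - 2*z) - 2 = -5 - 2*z)
x(A) = -1/2 (x(A) = 1/(-2) = 1*(-1/2) = -1/2)
x(r(4))*(-10) = -1/2*(-10) = 5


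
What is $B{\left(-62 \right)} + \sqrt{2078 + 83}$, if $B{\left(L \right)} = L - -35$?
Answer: $-27 + \sqrt{2161} \approx 19.487$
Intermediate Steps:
$B{\left(L \right)} = 35 + L$ ($B{\left(L \right)} = L + 35 = 35 + L$)
$B{\left(-62 \right)} + \sqrt{2078 + 83} = \left(35 - 62\right) + \sqrt{2078 + 83} = -27 + \sqrt{2161}$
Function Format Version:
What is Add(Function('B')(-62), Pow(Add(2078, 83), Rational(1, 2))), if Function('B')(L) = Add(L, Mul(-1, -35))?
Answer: Add(-27, Pow(2161, Rational(1, 2))) ≈ 19.487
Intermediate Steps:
Function('B')(L) = Add(35, L) (Function('B')(L) = Add(L, 35) = Add(35, L))
Add(Function('B')(-62), Pow(Add(2078, 83), Rational(1, 2))) = Add(Add(35, -62), Pow(Add(2078, 83), Rational(1, 2))) = Add(-27, Pow(2161, Rational(1, 2)))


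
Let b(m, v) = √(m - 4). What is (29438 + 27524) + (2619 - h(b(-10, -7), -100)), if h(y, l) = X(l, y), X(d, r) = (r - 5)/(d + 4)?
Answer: 5719771/96 + I*√14/96 ≈ 59581.0 + 0.038976*I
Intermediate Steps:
b(m, v) = √(-4 + m)
X(d, r) = (-5 + r)/(4 + d)
h(y, l) = (-5 + y)/(4 + l)
(29438 + 27524) + (2619 - h(b(-10, -7), -100)) = (29438 + 27524) + (2619 - (-5 + √(-4 - 10))/(4 - 100)) = 56962 + (2619 - (-5 + √(-14))/(-96)) = 56962 + (2619 - (-1)*(-5 + I*√14)/96) = 56962 + (2619 - (5/96 - I*√14/96)) = 56962 + (2619 + (-5/96 + I*√14/96)) = 56962 + (251419/96 + I*√14/96) = 5719771/96 + I*√14/96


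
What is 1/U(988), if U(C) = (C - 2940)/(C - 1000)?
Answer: 3/488 ≈ 0.0061475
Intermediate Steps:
U(C) = (-2940 + C)/(-1000 + C)
1/U(988) = 1/((-2940 + 988)/(-1000 + 988)) = 1/(-1952/(-12)) = 1/(-1/12*(-1952)) = 1/(488/3) = 3/488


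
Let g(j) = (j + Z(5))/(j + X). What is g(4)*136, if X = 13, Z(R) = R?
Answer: 72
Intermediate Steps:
g(j) = (5 + j)/(13 + j) (g(j) = (j + 5)/(j + 13) = (5 + j)/(13 + j))
g(4)*136 = ((5 + 4)/(13 + 4))*136 = (9/17)*136 = 72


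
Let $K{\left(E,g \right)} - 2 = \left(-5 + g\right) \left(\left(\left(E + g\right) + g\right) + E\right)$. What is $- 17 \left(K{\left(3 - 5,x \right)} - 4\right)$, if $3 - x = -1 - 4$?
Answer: $-578$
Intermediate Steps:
$x = 8$ ($x = 3 - \left(-1 - 4\right) = 3 - -5 = 3 + 5 = 8$)
$K{\left(E,g \right)} = 2 + \left(-5 + g\right) \left(2 E + 2 g\right)$ ($K{\left(E,g \right)} = 2 + \left(-5 + g\right) \left(\left(\left(E + g\right) + g\right) + E\right) = 2 + \left(-5 + g\right) \left(\left(E + 2 g\right) + E\right) = 2 + \left(-5 + g\right) \left(2 E + 2 g\right)$)
$- 17 \left(K{\left(3 - 5,x \right)} - 4\right) = - 17 \left(\left(2 - 10 \left(3 - 5\right) - 80 + 2 \cdot 8^{2} + 2 \left(3 - 5\right) 8\right) - 4\right) = - 17 \left(\left(2 - -20 - 80 + 2 \cdot 64 + 2 \left(-2\right) 8\right) - 4\right) = - 17 \left(\left(2 + 20 - 80 + 128 - 32\right) - 4\right) = - 17 \left(38 - 4\right) = \left(-17\right) 34 = -578$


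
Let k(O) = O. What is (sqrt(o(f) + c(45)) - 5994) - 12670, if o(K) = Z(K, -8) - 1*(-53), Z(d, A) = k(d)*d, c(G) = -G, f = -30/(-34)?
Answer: -18664 + sqrt(2537)/17 ≈ -18661.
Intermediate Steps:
f = 15/17 (f = -30*(-1/34) = 15/17 ≈ 0.88235)
Z(d, A) = d**2 (Z(d, A) = d*d = d**2)
o(K) = 53 + K**2 (o(K) = K**2 - 1*(-53) = K**2 + 53 = 53 + K**2)
(sqrt(o(f) + c(45)) - 5994) - 12670 = (sqrt((53 + (15/17)**2) - 1*45) - 5994) - 12670 = (sqrt((53 + 225/289) - 45) - 5994) - 12670 = (sqrt(15542/289 - 45) - 5994) - 12670 = (sqrt(2537/289) - 5994) - 12670 = (sqrt(2537)/17 - 5994) - 12670 = (-5994 + sqrt(2537)/17) - 12670 = -18664 + sqrt(2537)/17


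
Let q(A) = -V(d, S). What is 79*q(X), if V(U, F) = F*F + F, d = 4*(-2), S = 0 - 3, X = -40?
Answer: -474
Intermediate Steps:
S = -3
d = -8
V(U, F) = F + F² (V(U, F) = F² + F = F + F²)
q(A) = -6 (q(A) = -(-3)*(1 - 3) = -(-3)*(-2) = -1*6 = -6)
79*q(X) = 79*(-6) = -474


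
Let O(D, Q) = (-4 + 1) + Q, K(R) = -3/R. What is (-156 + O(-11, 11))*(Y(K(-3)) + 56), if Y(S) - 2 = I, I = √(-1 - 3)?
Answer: -8584 - 296*I ≈ -8584.0 - 296.0*I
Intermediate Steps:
I = 2*I (I = √(-4) = 2*I ≈ 2.0*I)
Y(S) = 2 + 2*I
O(D, Q) = -3 + Q
(-156 + O(-11, 11))*(Y(K(-3)) + 56) = (-156 + (-3 + 11))*((2 + 2*I) + 56) = (-156 + 8)*(58 + 2*I) = -148*(58 + 2*I) = -8584 - 296*I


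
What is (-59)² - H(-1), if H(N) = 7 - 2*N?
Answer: 3472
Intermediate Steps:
(-59)² - H(-1) = (-59)² - (7 - 2*(-1)) = 3481 - (7 + 2) = 3481 - 1*9 = 3481 - 9 = 3472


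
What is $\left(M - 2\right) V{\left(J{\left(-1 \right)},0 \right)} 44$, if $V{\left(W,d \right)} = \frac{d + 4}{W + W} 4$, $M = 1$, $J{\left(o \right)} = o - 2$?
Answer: $\frac{352}{3} \approx 117.33$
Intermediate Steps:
$J{\left(o \right)} = -2 + o$ ($J{\left(o \right)} = o - 2 = -2 + o$)
$V{\left(W,d \right)} = \frac{2 \left(4 + d\right)}{W}$ ($V{\left(W,d \right)} = \frac{4 + d}{2 W} 4 = \frac{2 \left(4 + d\right)}{W}$)
$\left(M - 2\right) V{\left(J{\left(-1 \right)},0 \right)} 44 = \left(1 - 2\right) \frac{2 \left(4 + 0\right)}{-2 - 1} \cdot 44 = \left(1 - 2\right) 2 \frac{1}{-3} \cdot 4 \cdot 44 = - \frac{2 \left(-1\right) 4}{3} \cdot 44 = \left(-1\right) \left(- \frac{8}{3}\right) 44 = \frac{8}{3} \cdot 44 = \frac{352}{3}$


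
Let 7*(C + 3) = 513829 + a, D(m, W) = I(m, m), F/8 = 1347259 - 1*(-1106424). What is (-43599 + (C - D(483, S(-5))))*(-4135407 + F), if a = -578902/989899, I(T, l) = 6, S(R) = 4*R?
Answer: 3198990165776787825/6929293 ≈ 4.6166e+11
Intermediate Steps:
a = -578902/989899 (a = -578902*1/989899 = -578902/989899 ≈ -0.58481)
F = 19629464 (F = 8*(1347259 - 1*(-1106424)) = 8*(1347259 + 1106424) = 8*2453683 = 19629464)
D(m, W) = 6
C = 508617446490/6929293 (C = -3 + (513829 - 578902/989899)/7 = -3 + (1/7)*(508638234369/989899) = -3 + 508638234369/6929293 = 508617446490/6929293 ≈ 73401.)
(-43599 + (C - D(483, S(-5))))*(-4135407 + F) = (-43599 + (508617446490/6929293 - 1*6))*(-4135407 + 19629464) = (-43599 + (508617446490/6929293 - 6))*15494057 = (-43599 + 508575870732/6929293)*15494057 = (206465625225/6929293)*15494057 = 3198990165776787825/6929293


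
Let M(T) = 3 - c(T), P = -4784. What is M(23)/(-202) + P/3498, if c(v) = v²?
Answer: 218395/176649 ≈ 1.2363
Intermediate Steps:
M(T) = 3 - T²
M(23)/(-202) + P/3498 = (3 - 1*23²)/(-202) - 4784/3498 = (3 - 1*529)*(-1/202) - 4784*1/3498 = (3 - 529)*(-1/202) - 2392/1749 = -526*(-1/202) - 2392/1749 = 263/101 - 2392/1749 = 218395/176649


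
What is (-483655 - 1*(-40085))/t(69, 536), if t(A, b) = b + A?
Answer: -88714/121 ≈ -733.17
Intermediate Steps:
t(A, b) = A + b
(-483655 - 1*(-40085))/t(69, 536) = (-483655 - 1*(-40085))/(69 + 536) = (-483655 + 40085)/605 = -443570*1/605 = -88714/121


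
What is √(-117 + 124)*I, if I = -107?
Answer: -107*√7 ≈ -283.10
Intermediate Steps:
√(-117 + 124)*I = √(-117 + 124)*(-107) = √7*(-107) = -107*√7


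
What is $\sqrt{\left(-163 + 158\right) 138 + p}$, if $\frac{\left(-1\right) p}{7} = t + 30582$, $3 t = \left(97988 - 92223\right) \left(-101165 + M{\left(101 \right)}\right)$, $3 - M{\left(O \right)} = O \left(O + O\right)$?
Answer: $\frac{4 \sqrt{919700799}}{3} \approx 40435.0$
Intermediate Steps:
$M{\left(O \right)} = 3 - 2 O^{2}$ ($M{\left(O \right)} = 3 - O \left(O + O\right) = 3 - O 2 O = 3 - 2 O^{2}$)
$t = - \frac{700816460}{3}$ ($t = \frac{\left(97988 - 92223\right) \left(-101165 + \left(3 - 2 \cdot 101^{2}\right)\right)}{3} = \frac{5765 \left(-101165 + \left(3 - 20402\right)\right)}{3} = \frac{5765 \left(-101165 - 20399\right)}{3} = \frac{5765 \left(-121564\right)}{3} = \frac{1}{3} \left(-700816460\right) = - \frac{700816460}{3} \approx -2.3361 \cdot 10^{8}$)
$p = \frac{4905072998}{3}$ ($p = - 7 \left(- \frac{700816460}{3} + 30582\right) = \left(-7\right) \left(- \frac{700724714}{3}\right) = \frac{4905072998}{3} \approx 1.635 \cdot 10^{9}$)
$\sqrt{\left(-163 + 158\right) 138 + p} = \sqrt{\left(-163 + 158\right) 138 + \frac{4905072998}{3}} = \sqrt{\left(-5\right) 138 + \frac{4905072998}{3}} = \sqrt{-690 + \frac{4905072998}{3}} = \sqrt{\frac{4905070928}{3}} = \frac{4 \sqrt{919700799}}{3}$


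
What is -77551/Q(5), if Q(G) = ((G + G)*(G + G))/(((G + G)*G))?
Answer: -77551/2 ≈ -38776.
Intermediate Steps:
Q(G) = 2 (Q(G) = ((2*G)*(2*G))/(((2*G)*G)) = (4*G**2)/((2*G**2)) = (4*G**2)*(1/(2*G**2)) = 2)
-77551/Q(5) = -77551/2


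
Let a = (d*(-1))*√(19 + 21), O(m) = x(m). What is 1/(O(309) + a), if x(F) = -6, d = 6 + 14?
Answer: 3/7982 - 10*√10/3991 ≈ -0.0075477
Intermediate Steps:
d = 20
O(m) = -6
a = -40*√10 (a = (20*(-1))*√(19 + 21) = -40*√10 ≈ -126.49)
1/(O(309) + a) = 1/(-6 - 40*√10)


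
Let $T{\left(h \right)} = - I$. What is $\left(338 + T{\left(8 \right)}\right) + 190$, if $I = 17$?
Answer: $511$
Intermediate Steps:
$T{\left(h \right)} = -17$ ($T{\left(h \right)} = \left(-1\right) 17 = -17$)
$\left(338 + T{\left(8 \right)}\right) + 190 = \left(338 - 17\right) + 190 = 321 + 190 = 511$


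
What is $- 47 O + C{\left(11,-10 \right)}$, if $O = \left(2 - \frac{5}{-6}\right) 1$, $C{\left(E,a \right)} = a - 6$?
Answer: $- \frac{895}{6} \approx -149.17$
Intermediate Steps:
$C{\left(E,a \right)} = -6 + a$
$O = \frac{17}{6}$ ($O = \left(2 - - \frac{5}{6}\right) 1 = \left(2 + \frac{5}{6}\right) 1 = \frac{17}{6} \cdot 1 = \frac{17}{6} \approx 2.8333$)
$- 47 O + C{\left(11,-10 \right)} = \left(-47\right) \frac{17}{6} - 16 = - \frac{799}{6} - 16 = - \frac{895}{6}$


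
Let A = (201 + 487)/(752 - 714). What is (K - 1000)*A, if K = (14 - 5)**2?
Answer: -316136/19 ≈ -16639.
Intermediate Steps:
A = 344/19 (A = 688/38 = 688*(1/38) = 344/19 ≈ 18.105)
K = 81 (K = 9**2 = 81)
(K - 1000)*A = (81 - 1000)*(344/19) = -919*344/19 = -316136/19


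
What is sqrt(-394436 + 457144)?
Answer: 2*sqrt(15677) ≈ 250.42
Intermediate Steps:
sqrt(-394436 + 457144) = sqrt(62708) = 2*sqrt(15677)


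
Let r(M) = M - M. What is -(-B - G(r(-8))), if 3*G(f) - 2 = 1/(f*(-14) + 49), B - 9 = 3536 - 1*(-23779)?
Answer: 1338909/49 ≈ 27325.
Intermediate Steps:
r(M) = 0
B = 27324 (B = 9 + (3536 - 1*(-23779)) = 9 + (3536 + 23779) = 9 + 27315 = 27324)
G(f) = 2/3 + 1/(3*(49 - 14*f)) (G(f) = 2/3 + 1/(3*(f*(-14) + 49)) = 2/3 + 1/(3*(-14*f + 49)) = 2/3 + 1/(3*(49 - 14*f)))
-(-B - G(r(-8))) = -(-1*27324 - (-99 + 28*0)/(21*(-7 + 2*0))) = -(-27324 - (-99 + 0)/(21*(-7 + 0))) = -(-27324 - (-99)/(21*(-7))) = -(-27324 - (-1)*(-99)/(21*7)) = -(-27324 - 1*33/49) = -(-27324 - 33/49) = -1*(-1338909/49) = 1338909/49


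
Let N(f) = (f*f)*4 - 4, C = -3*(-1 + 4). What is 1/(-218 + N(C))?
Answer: 1/102 ≈ 0.0098039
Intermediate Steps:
C = -9 (C = -3*3 = -9)
N(f) = -4 + 4*f² (N(f) = f²*4 - 4 = 4*f² - 4 = -4 + 4*f²)
1/(-218 + N(C)) = 1/(-218 + (-4 + 4*(-9)²)) = 1/(-218 + (-4 + 4*81)) = 1/(-218 + (-4 + 324)) = 1/(-218 + 320) = 1/102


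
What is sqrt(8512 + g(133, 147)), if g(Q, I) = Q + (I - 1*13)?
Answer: sqrt(8779) ≈ 93.696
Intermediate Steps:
g(Q, I) = -13 + I + Q (g(Q, I) = Q + (I - 13) = Q + (-13 + I) = -13 + I + Q)
sqrt(8512 + g(133, 147)) = sqrt(8512 + (-13 + 147 + 133)) = sqrt(8512 + 267) = sqrt(8779)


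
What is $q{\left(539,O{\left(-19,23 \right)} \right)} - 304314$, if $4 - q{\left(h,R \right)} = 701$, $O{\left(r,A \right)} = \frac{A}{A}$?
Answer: $-305011$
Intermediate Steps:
$O{\left(r,A \right)} = 1$
$q{\left(h,R \right)} = -697$ ($q{\left(h,R \right)} = 4 - 701 = -697$)
$q{\left(539,O{\left(-19,23 \right)} \right)} - 304314 = -697 - 304314 = -305011$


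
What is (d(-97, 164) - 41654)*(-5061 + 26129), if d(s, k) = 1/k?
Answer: -35980220085/41 ≈ -8.7757e+8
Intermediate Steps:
(d(-97, 164) - 41654)*(-5061 + 26129) = (1/164 - 41654)*(-5061 + 26129) = (1/164 - 41654)*21068 = -6831255/164*21068 = -35980220085/41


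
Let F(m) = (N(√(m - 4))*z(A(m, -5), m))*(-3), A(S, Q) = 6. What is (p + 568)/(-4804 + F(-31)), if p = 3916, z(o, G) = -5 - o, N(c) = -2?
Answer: -2242/2435 ≈ -0.92074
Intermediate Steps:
z(o, G) = -5 - o
F(m) = -66 (F(m) = -2*(-5 - 1*6)*(-3) = -2*(-5 - 6)*(-3) = -2*(-11)*(-3) = 22*(-3) = -66)
(p + 568)/(-4804 + F(-31)) = (3916 + 568)/(-4804 - 66) = 4484/(-4870) = 4484*(-1/4870) = -2242/2435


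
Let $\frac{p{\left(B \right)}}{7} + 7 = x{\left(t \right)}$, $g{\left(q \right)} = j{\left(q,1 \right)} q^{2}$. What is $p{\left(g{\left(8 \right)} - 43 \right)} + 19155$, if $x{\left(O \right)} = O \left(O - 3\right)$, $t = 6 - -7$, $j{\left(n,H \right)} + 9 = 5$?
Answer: $20016$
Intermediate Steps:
$j{\left(n,H \right)} = -4$ ($j{\left(n,H \right)} = -9 + 5 = -4$)
$t = 13$ ($t = 6 + 7 = 13$)
$x{\left(O \right)} = O \left(-3 + O\right)$
$g{\left(q \right)} = - 4 q^{2}$
$p{\left(B \right)} = 861$ ($p{\left(B \right)} = -49 + 7 \cdot 13 \left(-3 + 13\right) = -49 + 7 \cdot 13 \cdot 10 = -49 + 7 \cdot 130 = -49 + 910 = 861$)
$p{\left(g{\left(8 \right)} - 43 \right)} + 19155 = 861 + 19155 = 20016$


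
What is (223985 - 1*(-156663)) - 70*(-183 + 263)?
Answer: 375048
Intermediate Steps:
(223985 - 1*(-156663)) - 70*(-183 + 263) = (223985 + 156663) - 70*80 = 380648 - 1*5600 = 380648 - 5600 = 375048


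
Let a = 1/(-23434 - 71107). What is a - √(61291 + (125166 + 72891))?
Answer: -1/94541 - 2*√64837 ≈ -509.26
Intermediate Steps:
a = -1/94541 (a = 1/(-94541) = -1/94541 ≈ -1.0577e-5)
a - √(61291 + (125166 + 72891)) = -1/94541 - √(61291 + (125166 + 72891)) = -1/94541 - √(61291 + 198057) = -1/94541 - √259348 = -1/94541 - 2*√64837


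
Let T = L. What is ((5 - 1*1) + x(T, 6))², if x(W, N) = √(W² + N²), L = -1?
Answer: (4 + √37)² ≈ 101.66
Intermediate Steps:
T = -1
x(W, N) = √(N² + W²)
((5 - 1*1) + x(T, 6))² = ((5 - 1*1) + √(6² + (-1)²))² = ((5 - 1) + √(36 + 1))² = (4 + √37)²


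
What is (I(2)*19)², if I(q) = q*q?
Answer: 5776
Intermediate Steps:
I(q) = q²
(I(2)*19)² = (2²*19)² = (4*19)² = 76² = 5776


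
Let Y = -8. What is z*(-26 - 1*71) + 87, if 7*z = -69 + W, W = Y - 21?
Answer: 1445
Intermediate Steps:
W = -29 (W = -8 - 21 = -29)
z = -14 (z = (-69 - 29)/7 = (⅐)*(-98) = -14)
z*(-26 - 1*71) + 87 = -14*(-26 - 1*71) + 87 = -14*(-26 - 71) + 87 = -14*(-97) + 87 = 1358 + 87 = 1445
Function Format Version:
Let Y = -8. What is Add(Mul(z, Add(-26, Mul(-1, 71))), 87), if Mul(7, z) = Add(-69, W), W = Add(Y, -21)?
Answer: 1445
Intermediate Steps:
W = -29 (W = Add(-8, -21) = -29)
z = -14 (z = Mul(Rational(1, 7), Add(-69, -29)) = Mul(Rational(1, 7), -98) = -14)
Add(Mul(z, Add(-26, Mul(-1, 71))), 87) = Add(Mul(-14, Add(-26, Mul(-1, 71))), 87) = Add(Mul(-14, Add(-26, -71)), 87) = Add(Mul(-14, -97), 87) = Add(1358, 87) = 1445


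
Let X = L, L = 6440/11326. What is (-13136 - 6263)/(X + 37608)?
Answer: -15693791/30425332 ≈ -0.51581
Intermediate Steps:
L = 460/809 (L = 6440*(1/11326) = 460/809 ≈ 0.56860)
X = 460/809 ≈ 0.56860
(-13136 - 6263)/(X + 37608) = (-13136 - 6263)/(460/809 + 37608) = -19399/30425332/809 = -19399*809/30425332 = -15693791/30425332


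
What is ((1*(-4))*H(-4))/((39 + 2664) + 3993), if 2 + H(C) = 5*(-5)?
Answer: 1/62 ≈ 0.016129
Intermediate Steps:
H(C) = -27 (H(C) = -2 + 5*(-5) = -2 - 25 = -27)
((1*(-4))*H(-4))/((39 + 2664) + 3993) = ((1*(-4))*(-27))/((39 + 2664) + 3993) = (-4*(-27))/(2703 + 3993) = 108/6696 = (1/6696)*108 = 1/62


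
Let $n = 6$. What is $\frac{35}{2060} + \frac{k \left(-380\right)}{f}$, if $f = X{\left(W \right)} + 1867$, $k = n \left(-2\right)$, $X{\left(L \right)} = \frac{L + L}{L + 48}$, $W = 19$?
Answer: $\frac{42250043}{17184108} \approx 2.4587$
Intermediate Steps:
$X{\left(L \right)} = \frac{2 L}{48 + L}$
$k = -12$ ($k = 6 \left(-2\right) = -12$)
$f = \frac{125127}{67}$ ($f = 2 \cdot 19 \frac{1}{48 + 19} + 1867 = 2 \cdot 19 \cdot \frac{1}{67} + 1867 = \frac{38}{67} + 1867 = \frac{125127}{67} \approx 1867.6$)
$\frac{35}{2060} + \frac{k \left(-380\right)}{f} = \frac{35}{2060} + \frac{\left(-12\right) \left(-380\right)}{\frac{125127}{67}} = 35 \cdot \frac{1}{2060} + 4560 \cdot \frac{67}{125127} = \frac{7}{412} + \frac{101840}{41709} = \frac{42250043}{17184108}$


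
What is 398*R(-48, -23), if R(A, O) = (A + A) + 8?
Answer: -35024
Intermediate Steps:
R(A, O) = 8 + 2*A (R(A, O) = 2*A + 8 = 8 + 2*A)
398*R(-48, -23) = 398*(8 + 2*(-48)) = 398*(8 - 96) = 398*(-88) = -35024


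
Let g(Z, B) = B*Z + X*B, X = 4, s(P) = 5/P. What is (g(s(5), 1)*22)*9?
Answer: 990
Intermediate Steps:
g(Z, B) = 4*B + B*Z (g(Z, B) = B*Z + 4*B = 4*B + B*Z)
(g(s(5), 1)*22)*9 = ((1*(4 + 5/5))*22)*9 = ((1*(4 + 5*(⅕)))*22)*9 = ((1*(4 + 1))*22)*9 = ((1*5)*22)*9 = (5*22)*9 = 110*9 = 990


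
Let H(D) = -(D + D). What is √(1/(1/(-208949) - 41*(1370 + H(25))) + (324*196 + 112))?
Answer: √8135093113786496911491107/11308319881 ≈ 252.22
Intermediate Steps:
H(D) = -2*D
√(1/(1/(-208949) - 41*(1370 + H(25))) + (324*196 + 112)) = √(1/(1/(-208949) - 41*(1370 - 2*25)) + (324*196 + 112)) = √(1/(-1/208949 - 41*(1370 - 50)) + (63504 + 112)) = √(1/(-1/208949 - 41*1320) + 63616) = √(1/(-1/208949 - 54120) + 63616) = √(1/(-11308319881/208949) + 63616) = √(-208949/11308319881 + 63616) = √(719390077340747/11308319881) = √8135093113786496911491107/11308319881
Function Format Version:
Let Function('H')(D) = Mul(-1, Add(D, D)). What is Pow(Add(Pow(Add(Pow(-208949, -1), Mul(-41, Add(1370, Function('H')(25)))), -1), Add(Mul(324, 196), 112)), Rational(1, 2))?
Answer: Mul(Rational(1, 11308319881), Pow(8135093113786496911491107, Rational(1, 2))) ≈ 252.22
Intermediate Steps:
Function('H')(D) = Mul(-2, D) (Function('H')(D) = Mul(-1, Mul(2, D)) = Mul(-2, D))
Pow(Add(Pow(Add(Pow(-208949, -1), Mul(-41, Add(1370, Function('H')(25)))), -1), Add(Mul(324, 196), 112)), Rational(1, 2)) = Pow(Add(Pow(Add(Pow(-208949, -1), Mul(-41, Add(1370, Mul(-2, 25)))), -1), Add(Mul(324, 196), 112)), Rational(1, 2)) = Pow(Add(Pow(Add(Rational(-1, 208949), Mul(-41, Add(1370, -50))), -1), Add(63504, 112)), Rational(1, 2)) = Pow(Add(Pow(Add(Rational(-1, 208949), Mul(-41, 1320)), -1), 63616), Rational(1, 2)) = Pow(Add(Pow(Add(Rational(-1, 208949), -54120), -1), 63616), Rational(1, 2)) = Pow(Add(Pow(Rational(-11308319881, 208949), -1), 63616), Rational(1, 2)) = Pow(Add(Rational(-208949, 11308319881), 63616), Rational(1, 2)) = Pow(Rational(719390077340747, 11308319881), Rational(1, 2)) = Mul(Rational(1, 11308319881), Pow(8135093113786496911491107, Rational(1, 2)))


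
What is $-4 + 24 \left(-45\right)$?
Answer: $-1084$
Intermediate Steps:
$-4 + 24 \left(-45\right) = -4 - 1080 = -1084$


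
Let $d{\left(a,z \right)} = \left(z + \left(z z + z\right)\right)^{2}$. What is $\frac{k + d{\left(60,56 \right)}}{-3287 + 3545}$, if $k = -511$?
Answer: $\frac{3516331}{86} \approx 40888.0$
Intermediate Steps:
$d{\left(a,z \right)} = \left(z^{2} + 2 z\right)^{2}$ ($d{\left(a,z \right)} = \left(z + \left(z^{2} + z\right)\right)^{2} = \left(z + \left(z + z^{2}\right)\right)^{2} = \left(z^{2} + 2 z\right)^{2}$)
$\frac{k + d{\left(60,56 \right)}}{-3287 + 3545} = \frac{-511 + 56^{2} \left(2 + 56\right)^{2}}{-3287 + 3545} = \frac{-511 + 3136 \cdot 58^{2}}{258} = \left(-511 + 3136 \cdot 3364\right) \frac{1}{258} = \left(-511 + 10549504\right) \frac{1}{258} = 10548993 \cdot \frac{1}{258} = \frac{3516331}{86}$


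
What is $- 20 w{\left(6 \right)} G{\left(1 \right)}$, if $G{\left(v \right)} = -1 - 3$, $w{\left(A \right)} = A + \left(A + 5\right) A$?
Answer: $5760$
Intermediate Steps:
$w{\left(A \right)} = A + A \left(5 + A\right)$ ($w{\left(A \right)} = A + \left(5 + A\right) A = A + A \left(5 + A\right)$)
$G{\left(v \right)} = -4$
$- 20 w{\left(6 \right)} G{\left(1 \right)} = - 20 \cdot 6 \left(6 + 6\right) \left(-4\right) = - 20 \cdot 6 \cdot 12 \left(-4\right) = \left(-20\right) 72 \left(-4\right) = \left(-1440\right) \left(-4\right) = 5760$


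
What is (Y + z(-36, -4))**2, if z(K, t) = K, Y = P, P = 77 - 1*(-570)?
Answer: 373321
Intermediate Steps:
P = 647 (P = 77 + 570 = 647)
Y = 647
(Y + z(-36, -4))**2 = (647 - 36)**2 = 611**2 = 373321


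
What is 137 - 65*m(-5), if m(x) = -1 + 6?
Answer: -188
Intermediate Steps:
m(x) = 5
137 - 65*m(-5) = 137 - 65*5 = 137 - 325 = -188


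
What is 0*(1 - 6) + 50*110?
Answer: 5500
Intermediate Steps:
0*(1 - 6) + 50*110 = 0*(-5) + 5500 = 0 + 5500 = 5500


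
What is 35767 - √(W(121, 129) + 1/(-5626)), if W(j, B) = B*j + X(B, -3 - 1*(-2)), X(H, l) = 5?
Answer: 35767 - √494212386238/5626 ≈ 35642.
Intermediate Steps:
W(j, B) = 5 + B*j (W(j, B) = B*j + 5 = 5 + B*j)
35767 - √(W(121, 129) + 1/(-5626)) = 35767 - √((5 + 129*121) + 1/(-5626)) = 35767 - √((5 + 15609) - 1/5626) = 35767 - √(15614 - 1/5626) = 35767 - √(87844363/5626) = 35767 - √494212386238/5626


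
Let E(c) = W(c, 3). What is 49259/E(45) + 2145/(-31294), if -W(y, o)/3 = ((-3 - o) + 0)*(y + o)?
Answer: 769828933/13519008 ≈ 56.944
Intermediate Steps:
W(y, o) = -3*(-3 - o)*(o + y) (W(y, o) = -3*((-3 - o) + 0)*(y + o) = -3*(-3 - o)*(o + y))
E(c) = 54 + 18*c (E(c) = 3*3² + 9*3 + 9*c + 3*3*c = 3*9 + 27 + 9*c + 9*c = 27 + 27 + 9*c + 9*c = 54 + 18*c)
49259/E(45) + 2145/(-31294) = 49259/(54 + 18*45) + 2145/(-31294) = 49259/(54 + 810) + 2145*(-1/31294) = 49259/864 - 2145/31294 = 769828933/13519008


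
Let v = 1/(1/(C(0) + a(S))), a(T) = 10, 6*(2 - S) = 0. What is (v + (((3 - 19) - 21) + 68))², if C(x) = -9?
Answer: 1024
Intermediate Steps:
S = 2 (S = 2 - ⅙*0 = 2 + 0 = 2)
v = 1 (v = 1/(1/(-9 + 10)) = 1/(1/1) = 1/1 = 1)
(v + (((3 - 19) - 21) + 68))² = (1 + (((3 - 19) - 21) + 68))² = (1 + ((-16 - 21) + 68))² = (1 + (-37 + 68))² = (1 + 31)² = 32² = 1024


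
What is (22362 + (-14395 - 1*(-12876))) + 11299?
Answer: 32142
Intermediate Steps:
(22362 + (-14395 - 1*(-12876))) + 11299 = (22362 + (-14395 + 12876)) + 11299 = (22362 - 1519) + 11299 = 20843 + 11299 = 32142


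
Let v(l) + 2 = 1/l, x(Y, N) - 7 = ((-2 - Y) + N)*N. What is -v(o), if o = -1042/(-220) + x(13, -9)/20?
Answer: 1354/699 ≈ 1.9371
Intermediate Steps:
x(Y, N) = 7 + N*(-2 + N - Y) (x(Y, N) = 7 + ((-2 - Y) + N)*N = 7 + (-2 + N - Y)*N = 7 + N*(-2 + N - Y))
o = 699/44 (o = -1042/(-220) + (7 + (-9)² - 2*(-9) - 1*(-9)*13)/20 = -1042*(-1/220) + (7 + 81 + 18 + 117)*(1/20) = 521/110 + 223*(1/20) = 521/110 + 223/20 = 699/44 ≈ 15.886)
v(l) = -2 + 1/l
-v(o) = -(-2 + 1/(699/44)) = -(-2 + 44/699) = -1*(-1354/699) = 1354/699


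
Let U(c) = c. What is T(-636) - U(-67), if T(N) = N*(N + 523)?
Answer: 71935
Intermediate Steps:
T(N) = N*(523 + N)
T(-636) - U(-67) = -636*(523 - 636) - 1*(-67) = -636*(-113) + 67 = 71868 + 67 = 71935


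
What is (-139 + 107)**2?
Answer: 1024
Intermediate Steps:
(-139 + 107)**2 = (-32)**2 = 1024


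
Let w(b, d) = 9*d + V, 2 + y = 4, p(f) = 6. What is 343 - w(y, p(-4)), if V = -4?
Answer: 293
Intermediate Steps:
y = 2 (y = -2 + 4 = 2)
w(b, d) = -4 + 9*d (w(b, d) = 9*d - 4 = -4 + 9*d)
343 - w(y, p(-4)) = 343 - (-4 + 9*6) = 343 - (-4 + 54) = 343 - 1*50 = 343 - 50 = 293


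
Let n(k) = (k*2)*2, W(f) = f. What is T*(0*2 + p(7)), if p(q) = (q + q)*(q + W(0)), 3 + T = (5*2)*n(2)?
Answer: 7546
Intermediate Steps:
n(k) = 4*k (n(k) = (2*k)*2 = 4*k)
T = 77 (T = -3 + (5*2)*(4*2) = -3 + 10*8 = -3 + 80 = 77)
p(q) = 2*q² (p(q) = (q + q)*(q + 0) = (2*q)*q = 2*q²)
T*(0*2 + p(7)) = 77*(0*2 + 2*7²) = 77*(0 + 2*49) = 77*(0 + 98) = 77*98 = 7546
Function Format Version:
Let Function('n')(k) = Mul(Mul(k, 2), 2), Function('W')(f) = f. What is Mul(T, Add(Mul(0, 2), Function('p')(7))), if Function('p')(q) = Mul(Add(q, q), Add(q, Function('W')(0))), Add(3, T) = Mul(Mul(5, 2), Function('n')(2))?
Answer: 7546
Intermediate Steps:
Function('n')(k) = Mul(4, k) (Function('n')(k) = Mul(Mul(2, k), 2) = Mul(4, k))
T = 77 (T = Add(-3, Mul(Mul(5, 2), Mul(4, 2))) = Add(-3, Mul(10, 8)) = Add(-3, 80) = 77)
Function('p')(q) = Mul(2, Pow(q, 2)) (Function('p')(q) = Mul(Add(q, q), Add(q, 0)) = Mul(Mul(2, q), q) = Mul(2, Pow(q, 2)))
Mul(T, Add(Mul(0, 2), Function('p')(7))) = Mul(77, Add(Mul(0, 2), Mul(2, Pow(7, 2)))) = Mul(77, Add(0, Mul(2, 49))) = Mul(77, Add(0, 98)) = Mul(77, 98) = 7546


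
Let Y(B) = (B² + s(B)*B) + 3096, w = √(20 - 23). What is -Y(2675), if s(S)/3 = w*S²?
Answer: -7158721 - 57423890625*I*√3 ≈ -7.1587e+6 - 9.9461e+10*I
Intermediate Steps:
w = I*√3 (w = √(-3) = I*√3 ≈ 1.732*I)
s(S) = 3*I*√3*S² (s(S) = 3*((I*√3)*S²) = 3*(I*√3*S²) = 3*I*√3*S²)
Y(B) = 3096 + B² + 3*I*√3*B³ (Y(B) = (B² + (3*I*√3*B²)*B) + 3096 = (B² + 3*I*√3*B³) + 3096 = 3096 + B² + 3*I*√3*B³)
-Y(2675) = -(3096 + 2675² + 3*I*√3*2675³) = -(3096 + 7155625 + 3*I*√3*19141296875) = -(3096 + 7155625 + 57423890625*I*√3) = -(7158721 + 57423890625*I*√3) = -7158721 - 57423890625*I*√3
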